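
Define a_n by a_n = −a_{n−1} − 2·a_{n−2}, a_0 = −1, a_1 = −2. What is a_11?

With companion matrix T = [[−1, −2], [1, 0]], [a_n, a_{n−1}]ᵀ = T·[a_{n−1}, a_{n−2}]ᵀ, so [a_11, a_10]ᵀ = T¹⁰·[a_1, a_0]ᵀ.
T¹⁰ = [[23, −22], [11, 34]], giving [a_11, a_10]ᵀ = [[−24], [−56]].

−24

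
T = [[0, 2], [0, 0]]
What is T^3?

T is strictly triangular, hence nilpotent: T^2 = 0, so T^3 = 0.

[[0, 0], [0, 0]]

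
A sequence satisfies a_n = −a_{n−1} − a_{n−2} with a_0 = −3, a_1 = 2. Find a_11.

1

With companion matrix C = [[−1, −1], [1, 0]], [a_n, a_{n−1}]ᵀ = C·[a_{n−1}, a_{n−2}]ᵀ, so [a_11, a_10]ᵀ = C¹⁰·[a_1, a_0]ᵀ.
C¹⁰ = [[−1, −1], [1, 0]], giving [a_11, a_10]ᵀ = [[1], [2]].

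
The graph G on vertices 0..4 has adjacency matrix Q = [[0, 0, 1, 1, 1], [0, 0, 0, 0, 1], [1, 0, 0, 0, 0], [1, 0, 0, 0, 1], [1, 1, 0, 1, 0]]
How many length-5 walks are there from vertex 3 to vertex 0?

The number of length-5 walks from vertex 3 to vertex 0 is entry (3,0) of Q^5, where Q is the adjacency matrix.
Q^2 = [[3, 1, 0, 1, 1], [1, 1, 0, 1, 0], [0, 0, 1, 1, 1], [1, 1, 1, 2, 1], [1, 0, 1, 1, 3]]
Q^3 = [[2, 1, 3, 4, 5], [1, 0, 1, 1, 3], [3, 1, 0, 1, 1], [4, 1, 1, 2, 4], [5, 3, 1, 4, 2]]
Q^4 = [[12, 5, 2, 7, 7], [5, 3, 1, 4, 2], [2, 1, 3, 4, 5], [7, 4, 4, 8, 7], [7, 2, 5, 7, 12]]
Q^5 = [[16, 7, 12, 19, 24], [7, 2, 5, 7, 12], [12, 5, 2, 7, 7], [19, 7, 7, 14, 19], [24, 12, 7, 19, 16]]

19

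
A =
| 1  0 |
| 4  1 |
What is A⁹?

A = I + N where N = [[0, 0], [4, 0]] is strictly lower-triangular, so N² = 0.
(I + N)⁹ = I + 9·N = [[1, 0], [36, 1]].

[[1, 0], [36, 1]]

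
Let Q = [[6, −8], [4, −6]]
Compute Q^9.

[[1536, −2048], [1024, −1536]]

tr Q = 0 and det Q = −4, so the characteristic polynomial is λ² − (0)λ + (−4) with roots 2 and −2.
Eigenvectors give P = [[2, −1], [1, −1]] with P⁻¹ = [[1, −1], [1, −2]], and Q = P·diag(2, −2)·P⁻¹.
Then Q^9 = P·diag(512, −512)·P⁻¹ = [[1024, 512], [512, 512]] · [[1, −1], [1, −2]] = [[1536, −2048], [1024, −1536]].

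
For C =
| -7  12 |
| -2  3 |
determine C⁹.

[[-59047, 118092], [-19682, 39363]]

tr C = -4 and det C = 3, so the characteristic polynomial is λ² − (-4)λ + (3) with roots -3 and -1.
Eigenvectors give P = [[-3, -2], [-1, -1]] with P⁻¹ = [[-1, 2], [1, -3]], and C = P·diag(-3, -1)·P⁻¹.
Then C⁹ = P·diag(-19683, -1)·P⁻¹ = [[59049, 2], [19683, 1]] · [[-1, 2], [1, -3]] = [[-59047, 118092], [-19682, 39363]].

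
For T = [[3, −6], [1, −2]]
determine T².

[[3, −6], [1, −2]]

T² = T (a projection; rank 1, trace 1), so T² = T.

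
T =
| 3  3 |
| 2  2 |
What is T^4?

T^2 = [[15, 15], [10, 10]]
T^3 = [[75, 75], [50, 50]]
T^4 = [[375, 375], [250, 250]]

[[375, 375], [250, 250]]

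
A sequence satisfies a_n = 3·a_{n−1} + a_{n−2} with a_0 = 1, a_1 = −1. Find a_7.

With companion matrix M = [[3, 1], [1, 0]], [a_n, a_{n−1}]ᵀ = M·[a_{n−1}, a_{n−2}]ᵀ, so [a_7, a_6]ᵀ = M⁶·[a_1, a_0]ᵀ.
M⁶ = [[1189, 360], [360, 109]], giving [a_7, a_6]ᵀ = [[−829], [−251]].

−829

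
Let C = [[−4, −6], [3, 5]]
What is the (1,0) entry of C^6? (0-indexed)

tr C = 1 and det C = −2, so the characteristic polynomial is λ² − (1)λ + (−2) with roots −1 and 2.
Eigenvectors give P = [[2, −1], [−1, 1]] with P⁻¹ = [[1, 1], [1, 2]], and C = P·diag(−1, 2)·P⁻¹.
Then C^6 = P·diag(1, 64)·P⁻¹ = [[2, −64], [−1, 64]] · [[1, 1], [1, 2]] = [[−62, −126], [63, 127]].

63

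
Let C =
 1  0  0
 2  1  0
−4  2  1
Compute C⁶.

[[1, 0, 0], [12, 1, 0], [36, 12, 1]]

C = I + N where N = [[0, 0, 0], [2, 0, 0], [−4, 2, 0]] is strictly lower-triangular, so N³ = 0.
(I + N)⁶ = I + 6·N + 15·N² = [[1, 0, 0], [12, 1, 0], [36, 12, 1]].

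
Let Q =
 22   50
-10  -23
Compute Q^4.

tr Q = -1 and det Q = -6, so the characteristic polynomial is λ² − (-1)λ + (-6) with roots -3 and 2.
Eigenvectors give P = [[-2, 5], [1, -2]] with P⁻¹ = [[2, 5], [1, 2]], and Q = P·diag(-3, 2)·P⁻¹.
Then Q^4 = P·diag(81, 16)·P⁻¹ = [[-162, 80], [81, -32]] · [[2, 5], [1, 2]] = [[-244, -650], [130, 341]].

[[-244, -650], [130, 341]]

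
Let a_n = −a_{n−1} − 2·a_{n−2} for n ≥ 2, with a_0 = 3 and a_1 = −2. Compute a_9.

With companion matrix T = [[−1, −2], [1, 0]], [a_n, a_{n−1}]ᵀ = T·[a_{n−1}, a_{n−2}]ᵀ, so [a_9, a_8]ᵀ = T^8·[a_1, a_0]ᵀ.
T^8 = [[−17, −6], [3, −14]], giving [a_9, a_8]ᵀ = [[16], [−48]].

16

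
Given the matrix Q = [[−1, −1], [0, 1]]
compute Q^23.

[[−1, −1], [0, 1]]

Q² = I (check: tr Q = 0 and det Q = −1), so Q^23 = Q since 23 is odd.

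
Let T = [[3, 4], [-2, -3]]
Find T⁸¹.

T² = I (check: tr T = 0 and det T = -1), so T⁸¹ = T since 81 is odd.

[[3, 4], [-2, -3]]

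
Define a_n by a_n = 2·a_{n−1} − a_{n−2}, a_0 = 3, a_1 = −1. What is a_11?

With companion matrix A = [[2, −1], [1, 0]], [a_n, a_{n−1}]ᵀ = A·[a_{n−1}, a_{n−2}]ᵀ, so [a_11, a_10]ᵀ = A¹⁰·[a_1, a_0]ᵀ.
A¹⁰ = [[11, −10], [10, −9]], giving [a_11, a_10]ᵀ = [[−41], [−37]].

−41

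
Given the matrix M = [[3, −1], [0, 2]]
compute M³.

M² = [[9, −5], [0, 4]]
M³ = [[27, −19], [0, 8]]

[[27, −19], [0, 8]]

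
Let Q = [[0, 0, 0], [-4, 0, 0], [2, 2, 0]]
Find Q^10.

Q is strictly triangular, hence nilpotent: Q^3 = 0, so Q^10 = 0.

[[0, 0, 0], [0, 0, 0], [0, 0, 0]]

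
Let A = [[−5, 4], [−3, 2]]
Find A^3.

tr A = −3 and det A = 2, so the characteristic polynomial is λ² − (−3)λ + (2) with roots −1 and −2.
Eigenvectors give P = [[1, 4], [1, 3]] with P⁻¹ = [[−3, 4], [1, −1]], and A = P·diag(−1, −2)·P⁻¹.
Then A^3 = P·diag(−1, −8)·P⁻¹ = [[−1, −32], [−1, −24]] · [[−3, 4], [1, −1]] = [[−29, 28], [−21, 20]].

[[−29, 28], [−21, 20]]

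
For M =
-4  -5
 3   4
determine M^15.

M² = I (check: tr M = 0 and det M = -1), so M^15 = M since 15 is odd.

[[-4, -5], [3, 4]]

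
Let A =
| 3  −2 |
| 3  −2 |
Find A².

A² = A (a projection; rank 1, trace 1), so A² = A.

[[3, −2], [3, −2]]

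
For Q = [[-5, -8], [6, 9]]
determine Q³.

tr Q = 4 and det Q = 3, so the characteristic polynomial is λ² − (4)λ + (3) with roots 3 and 1.
Eigenvectors give P = [[1, -4], [-1, 3]] with P⁻¹ = [[-3, -4], [-1, -1]], and Q = P·diag(3, 1)·P⁻¹.
Then Q³ = P·diag(27, 1)·P⁻¹ = [[27, -4], [-27, 3]] · [[-3, -4], [-1, -1]] = [[-77, -104], [78, 105]].

[[-77, -104], [78, 105]]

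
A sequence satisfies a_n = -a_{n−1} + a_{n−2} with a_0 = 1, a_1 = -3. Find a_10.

199

With companion matrix C = [[-1, 1], [1, 0]], [a_n, a_{n−1}]ᵀ = C·[a_{n−1}, a_{n−2}]ᵀ, so [a_10, a_9]ᵀ = C⁹·[a_1, a_0]ᵀ.
C⁹ = [[-55, 34], [34, -21]], giving [a_10, a_9]ᵀ = [[199], [-123]].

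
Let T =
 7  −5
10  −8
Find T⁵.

tr T = −1 and det T = −6, so the characteristic polynomial is λ² − (−1)λ + (−6) with roots −3 and 2.
Eigenvectors give P = [[−1, −1], [−2, −1]] with P⁻¹ = [[1, −1], [−2, 1]], and T = P·diag(−3, 2)·P⁻¹.
Then T⁵ = P·diag(−243, 32)·P⁻¹ = [[243, −32], [486, −32]] · [[1, −1], [−2, 1]] = [[307, −275], [550, −518]].

[[307, −275], [550, −518]]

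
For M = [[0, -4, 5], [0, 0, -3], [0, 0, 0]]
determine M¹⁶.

M is strictly triangular, hence nilpotent: M³ = 0, so M¹⁶ = 0.

[[0, 0, 0], [0, 0, 0], [0, 0, 0]]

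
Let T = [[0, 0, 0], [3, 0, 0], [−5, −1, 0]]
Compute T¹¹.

[[0, 0, 0], [0, 0, 0], [0, 0, 0]]

T is strictly triangular, hence nilpotent: T³ = 0, so T¹¹ = 0.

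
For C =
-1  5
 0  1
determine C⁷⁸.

[[1, 0], [0, 1]]

C² = I (check: tr C = 0 and det C = -1), so C⁷⁸ = I since 78 is even.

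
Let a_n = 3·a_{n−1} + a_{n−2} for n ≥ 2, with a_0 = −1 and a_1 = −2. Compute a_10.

−98644

With companion matrix C = [[3, 1], [1, 0]], [a_n, a_{n−1}]ᵀ = C·[a_{n−1}, a_{n−2}]ᵀ, so [a_10, a_9]ᵀ = C⁹·[a_1, a_0]ᵀ.
C⁹ = [[42837, 12970], [12970, 3927]], giving [a_10, a_9]ᵀ = [[−98644], [−29867]].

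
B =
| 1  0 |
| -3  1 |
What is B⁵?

[[1, 0], [-15, 1]]

B = I + N where N = [[0, 0], [-3, 0]] is strictly lower-triangular, so N² = 0.
(I + N)⁵ = I + 5·N = [[1, 0], [-15, 1]].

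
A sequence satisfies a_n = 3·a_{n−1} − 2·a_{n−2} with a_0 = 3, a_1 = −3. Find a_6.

−375

With companion matrix C = [[3, −2], [1, 0]], [a_n, a_{n−1}]ᵀ = C·[a_{n−1}, a_{n−2}]ᵀ, so [a_6, a_5]ᵀ = C⁵·[a_1, a_0]ᵀ.
C⁵ = [[63, −62], [31, −30]], giving [a_6, a_5]ᵀ = [[−375], [−183]].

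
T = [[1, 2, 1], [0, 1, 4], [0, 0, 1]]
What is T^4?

T = I + N where N = [[0, 2, 1], [0, 0, 4], [0, 0, 0]] is strictly upper-triangular, so N^3 = 0.
(I + N)^4 = I + 4·N + 6·N^2 = [[1, 8, 52], [0, 1, 16], [0, 0, 1]].

[[1, 8, 52], [0, 1, 16], [0, 0, 1]]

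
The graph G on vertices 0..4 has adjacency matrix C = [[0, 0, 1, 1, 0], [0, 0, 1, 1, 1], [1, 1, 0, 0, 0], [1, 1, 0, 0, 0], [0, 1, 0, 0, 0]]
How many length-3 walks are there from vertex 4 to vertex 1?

3

The number of length-3 walks from vertex 4 to vertex 1 is entry (4,1) of C³, where C is the adjacency matrix.
C² = [[2, 2, 0, 0, 0], [2, 3, 0, 0, 0], [0, 0, 2, 2, 1], [0, 0, 2, 2, 1], [0, 0, 1, 1, 1]]
C³ = [[0, 0, 4, 4, 2], [0, 0, 5, 5, 3], [4, 5, 0, 0, 0], [4, 5, 0, 0, 0], [2, 3, 0, 0, 0]]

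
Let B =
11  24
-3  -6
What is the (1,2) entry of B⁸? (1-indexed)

151320

tr B = 5 and det B = 6, so the characteristic polynomial is λ² − (5)λ + (6) with roots 2 and 3.
Eigenvectors give P = [[-8, -3], [3, 1]] with P⁻¹ = [[1, 3], [-3, -8]], and B = P·diag(2, 3)·P⁻¹.
Then B⁸ = P·diag(256, 6561)·P⁻¹ = [[-2048, -19683], [768, 6561]] · [[1, 3], [-3, -8]] = [[57001, 151320], [-18915, -50184]].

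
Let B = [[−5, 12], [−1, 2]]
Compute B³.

[[−29, 84], [−7, 20]]

tr B = −3 and det B = 2, so the characteristic polynomial is λ² − (−3)λ + (2) with roots −2 and −1.
Eigenvectors give P = [[4, 3], [1, 1]] with P⁻¹ = [[1, −3], [−1, 4]], and B = P·diag(−2, −1)·P⁻¹.
Then B³ = P·diag(−8, −1)·P⁻¹ = [[−32, −3], [−8, −1]] · [[1, −3], [−1, 4]] = [[−29, 84], [−7, 20]].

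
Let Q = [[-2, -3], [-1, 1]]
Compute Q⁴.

[[52, 33], [11, 19]]

Q² = [[7, 3], [1, 4]]
Q³ = [[-17, -18], [-6, 1]]
Q⁴ = [[52, 33], [11, 19]]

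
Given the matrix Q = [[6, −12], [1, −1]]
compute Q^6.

[[2724, −7980], [665, −1931]]

tr Q = 5 and det Q = 6, so the characteristic polynomial is λ² − (5)λ + (6) with roots 3 and 2.
Eigenvectors give P = [[4, 3], [1, 1]] with P⁻¹ = [[1, −3], [−1, 4]], and Q = P·diag(3, 2)·P⁻¹.
Then Q^6 = P·diag(729, 64)·P⁻¹ = [[2916, 192], [729, 64]] · [[1, −3], [−1, 4]] = [[2724, −7980], [665, −1931]].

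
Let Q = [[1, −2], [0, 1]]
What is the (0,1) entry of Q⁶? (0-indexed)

Q = I + N where N = [[0, −2], [0, 0]] is strictly upper-triangular, so N² = 0.
(I + N)⁶ = I + 6·N = [[1, −12], [0, 1]].

−12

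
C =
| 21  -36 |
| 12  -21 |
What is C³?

[[189, -324], [108, -189]]

tr C = 0 and det C = -9, so the characteristic polynomial is λ² − (0)λ + (-9) with roots 3 and -3.
Eigenvectors give P = [[2, -3], [1, -2]] with P⁻¹ = [[2, -3], [1, -2]], and C = P·diag(3, -3)·P⁻¹.
Then C³ = P·diag(27, -27)·P⁻¹ = [[54, 81], [27, 54]] · [[2, -3], [1, -2]] = [[189, -324], [108, -189]].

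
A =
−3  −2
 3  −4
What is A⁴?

[[−285, 182], [−273, −194]]

A² = [[3, 14], [−21, 10]]
A³ = [[33, −62], [93, 2]]
A⁴ = [[−285, 182], [−273, −194]]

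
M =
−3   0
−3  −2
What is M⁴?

M² = [[9, 0], [15, 4]]
M³ = [[−27, 0], [−57, −8]]
M⁴ = [[81, 0], [195, 16]]

[[81, 0], [195, 16]]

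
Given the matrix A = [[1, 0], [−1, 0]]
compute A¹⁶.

[[1, 0], [−1, 0]]

A² = A (a projection; rank 1, trace 1), so A¹⁶ = A.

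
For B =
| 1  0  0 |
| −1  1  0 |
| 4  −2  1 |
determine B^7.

[[1, 0, 0], [−7, 1, 0], [70, −14, 1]]

B = I + N where N = [[0, 0, 0], [−1, 0, 0], [4, −2, 0]] is strictly lower-triangular, so N^3 = 0.
(I + N)^7 = I + 7·N + 21·N^2 = [[1, 0, 0], [−7, 1, 0], [70, −14, 1]].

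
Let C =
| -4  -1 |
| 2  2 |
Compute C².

[[14, 2], [-4, 2]]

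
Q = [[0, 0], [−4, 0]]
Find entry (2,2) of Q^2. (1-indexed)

0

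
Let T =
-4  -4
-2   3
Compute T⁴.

T² = [[24, 4], [2, 17]]
T³ = [[-104, -84], [-42, 43]]
T⁴ = [[584, 164], [82, 297]]

[[584, 164], [82, 297]]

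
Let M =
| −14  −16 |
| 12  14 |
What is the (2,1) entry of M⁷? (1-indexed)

768

tr M = 0 and det M = −4, so the characteristic polynomial is λ² − (0)λ + (−4) with roots −2 and 2.
Eigenvectors give P = [[−4, −1], [3, 1]] with P⁻¹ = [[−1, −1], [3, 4]], and M = P·diag(−2, 2)·P⁻¹.
Then M⁷ = P·diag(−128, 128)·P⁻¹ = [[512, −128], [−384, 128]] · [[−1, −1], [3, 4]] = [[−896, −1024], [768, 896]].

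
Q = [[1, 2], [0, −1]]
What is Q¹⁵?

[[1, 2], [0, −1]]

Q² = I (check: tr Q = 0 and det Q = −1), so Q¹⁵ = Q since 15 is odd.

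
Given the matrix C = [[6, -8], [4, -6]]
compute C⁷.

tr C = 0 and det C = -4, so the characteristic polynomial is λ² − (0)λ + (-4) with roots -2 and 2.
Eigenvectors give P = [[1, 2], [1, 1]] with P⁻¹ = [[-1, 2], [1, -1]], and C = P·diag(-2, 2)·P⁻¹.
Then C⁷ = P·diag(-128, 128)·P⁻¹ = [[-128, 256], [-128, 128]] · [[-1, 2], [1, -1]] = [[384, -512], [256, -384]].

[[384, -512], [256, -384]]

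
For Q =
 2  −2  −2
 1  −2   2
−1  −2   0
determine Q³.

[[20, 0, 0], [0, 20, 0], [0, 0, 20]]

Q² = [[4, 4, −8], [−2, −2, −6], [−4, 6, −2]]
Q³ = [[20, 0, 0], [0, 20, 0], [0, 0, 20]]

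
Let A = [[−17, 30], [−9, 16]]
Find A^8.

tr A = −1 and det A = −2, so the characteristic polynomial is λ² − (−1)λ + (−2) with roots −2 and 1.
Eigenvectors give P = [[−2, −5], [−1, −3]] with P⁻¹ = [[−3, 5], [1, −2]], and A = P·diag(−2, 1)·P⁻¹.
Then A^8 = P·diag(256, 1)·P⁻¹ = [[−512, −5], [−256, −3]] · [[−3, 5], [1, −2]] = [[1531, −2550], [765, −1274]].

[[1531, −2550], [765, −1274]]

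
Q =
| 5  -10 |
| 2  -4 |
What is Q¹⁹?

[[5, -10], [2, -4]]

Q² = Q (a projection; rank 1, trace 1), so Q¹⁹ = Q.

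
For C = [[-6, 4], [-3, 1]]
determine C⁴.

tr C = -5 and det C = 6, so the characteristic polynomial is λ² − (-5)λ + (6) with roots -3 and -2.
Eigenvectors give P = [[4, -1], [3, -1]] with P⁻¹ = [[1, -1], [3, -4]], and C = P·diag(-3, -2)·P⁻¹.
Then C⁴ = P·diag(81, 16)·P⁻¹ = [[324, -16], [243, -16]] · [[1, -1], [3, -4]] = [[276, -260], [195, -179]].

[[276, -260], [195, -179]]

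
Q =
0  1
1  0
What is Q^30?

[[1, 0], [0, 1]]

Q² = I (check: tr Q = 0 and det Q = -1), so Q^30 = I since 30 is even.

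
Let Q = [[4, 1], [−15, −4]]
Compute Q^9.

[[4, 1], [−15, −4]]

Q² = I (check: tr Q = 0 and det Q = −1), so Q^9 = Q since 9 is odd.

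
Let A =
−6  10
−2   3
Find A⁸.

[[1276, −2550], [510, −1019]]

tr A = −3 and det A = 2, so the characteristic polynomial is λ² − (−3)λ + (2) with roots −2 and −1.
Eigenvectors give P = [[5, −2], [2, −1]] with P⁻¹ = [[1, −2], [2, −5]], and A = P·diag(−2, −1)·P⁻¹.
Then A⁸ = P·diag(256, 1)·P⁻¹ = [[1280, −2], [512, −1]] · [[1, −2], [2, −5]] = [[1276, −2550], [510, −1019]].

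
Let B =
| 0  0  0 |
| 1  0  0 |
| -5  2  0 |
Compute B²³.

B is strictly triangular, hence nilpotent: B³ = 0, so B²³ = 0.

[[0, 0, 0], [0, 0, 0], [0, 0, 0]]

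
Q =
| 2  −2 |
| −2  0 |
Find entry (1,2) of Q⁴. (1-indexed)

Q² = [[8, −4], [−4, 4]]
Q³ = [[24, −16], [−16, 8]]
Q⁴ = [[80, −48], [−48, 32]]

−48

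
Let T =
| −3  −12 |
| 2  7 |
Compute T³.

tr T = 4 and det T = 3, so the characteristic polynomial is λ² − (4)λ + (3) with roots 1 and 3.
Eigenvectors give P = [[3, −2], [−1, 1]] with P⁻¹ = [[1, 2], [1, 3]], and T = P·diag(1, 3)·P⁻¹.
Then T³ = P·diag(1, 27)·P⁻¹ = [[3, −54], [−1, 27]] · [[1, 2], [1, 3]] = [[−51, −156], [26, 79]].

[[−51, −156], [26, 79]]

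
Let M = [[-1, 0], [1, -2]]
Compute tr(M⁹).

-513

tr M = -3 and det M = 2, so the characteristic polynomial is λ² − (-3)λ + (2) with roots -2 and -1.
Eigenvectors give P = [[0, 1], [-1, 1]] with P⁻¹ = [[1, -1], [1, 0]], and M = P·diag(-2, -1)·P⁻¹.
Then M⁹ = P·diag(-512, -1)·P⁻¹ = [[0, -1], [512, -1]] · [[1, -1], [1, 0]] = [[-1, 0], [511, -512]].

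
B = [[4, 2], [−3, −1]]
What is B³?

[[22, 14], [−21, −13]]

tr B = 3 and det B = 2, so the characteristic polynomial is λ² − (3)λ + (2) with roots 2 and 1.
Eigenvectors give P = [[−1, −2], [1, 3]] with P⁻¹ = [[−3, −2], [1, 1]], and B = P·diag(2, 1)·P⁻¹.
Then B³ = P·diag(8, 1)·P⁻¹ = [[−8, −2], [8, 3]] · [[−3, −2], [1, 1]] = [[22, 14], [−21, −13]].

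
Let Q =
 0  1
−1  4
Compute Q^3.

[[−4, 15], [−15, 56]]

Q^2 = [[−1, 4], [−4, 15]]
Q^3 = [[−4, 15], [−15, 56]]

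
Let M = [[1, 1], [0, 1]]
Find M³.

[[1, 3], [0, 1]]

M = I + N where N = [[0, 1], [0, 0]] is strictly upper-triangular, so N² = 0.
(I + N)³ = I + 3·N = [[1, 3], [0, 1]].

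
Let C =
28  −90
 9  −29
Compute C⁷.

tr C = −1 and det C = −2, so the characteristic polynomial is λ² − (−1)λ + (−2) with roots −2 and 1.
Eigenvectors give P = [[3, 10], [1, 3]] with P⁻¹ = [[−3, 10], [1, −3]], and C = P·diag(−2, 1)·P⁻¹.
Then C⁷ = P·diag(−128, 1)·P⁻¹ = [[−384, 10], [−128, 3]] · [[−3, 10], [1, −3]] = [[1162, −3870], [387, −1289]].

[[1162, −3870], [387, −1289]]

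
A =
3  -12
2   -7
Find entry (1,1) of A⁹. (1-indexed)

tr A = -4 and det A = 3, so the characteristic polynomial is λ² − (-4)λ + (3) with roots -1 and -3.
Eigenvectors give P = [[3, 2], [1, 1]] with P⁻¹ = [[1, -2], [-1, 3]], and A = P·diag(-1, -3)·P⁻¹.
Then A⁹ = P·diag(-1, -19683)·P⁻¹ = [[-3, -39366], [-1, -19683]] · [[1, -2], [-1, 3]] = [[39363, -118092], [19682, -59047]].

39363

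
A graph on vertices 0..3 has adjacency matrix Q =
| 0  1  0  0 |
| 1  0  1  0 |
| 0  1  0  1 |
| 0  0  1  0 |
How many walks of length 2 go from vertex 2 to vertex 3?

0

The number of length-2 walks from vertex 2 to vertex 3 is entry (2,3) of Q², where Q is the adjacency matrix.
Q² = [[1, 0, 1, 0], [0, 2, 0, 1], [1, 0, 2, 0], [0, 1, 0, 1]]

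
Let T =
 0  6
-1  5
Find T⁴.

tr T = 5 and det T = 6, so the characteristic polynomial is λ² − (5)λ + (6) with roots 3 and 2.
Eigenvectors give P = [[2, -3], [1, -1]] with P⁻¹ = [[-1, 3], [-1, 2]], and T = P·diag(3, 2)·P⁻¹.
Then T⁴ = P·diag(81, 16)·P⁻¹ = [[162, -48], [81, -16]] · [[-1, 3], [-1, 2]] = [[-114, 390], [-65, 211]].

[[-114, 390], [-65, 211]]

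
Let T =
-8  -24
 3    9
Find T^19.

T² = T (a projection; rank 1, trace 1), so T^19 = T.

[[-8, -24], [3, 9]]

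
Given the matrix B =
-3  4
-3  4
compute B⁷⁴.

[[-3, 4], [-3, 4]]

B² = B (a projection; rank 1, trace 1), so B⁷⁴ = B.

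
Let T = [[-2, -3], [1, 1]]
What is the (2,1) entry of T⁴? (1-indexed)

1

T² = [[1, 3], [-1, -2]]
T³ = [[1, 0], [0, 1]]
T⁴ = [[-2, -3], [1, 1]]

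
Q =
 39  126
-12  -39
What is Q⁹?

[[255879, 826686], [-78732, -255879]]

tr Q = 0 and det Q = -9, so the characteristic polynomial is λ² − (0)λ + (-9) with roots -3 and 3.
Eigenvectors give P = [[-3, 7], [1, -2]] with P⁻¹ = [[2, 7], [1, 3]], and Q = P·diag(-3, 3)·P⁻¹.
Then Q⁹ = P·diag(-19683, 19683)·P⁻¹ = [[59049, 137781], [-19683, -39366]] · [[2, 7], [1, 3]] = [[255879, 826686], [-78732, -255879]].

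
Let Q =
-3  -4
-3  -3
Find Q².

[[21, 24], [18, 21]]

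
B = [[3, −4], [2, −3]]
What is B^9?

B² = I (check: tr B = 0 and det B = −1), so B^9 = B since 9 is odd.

[[3, −4], [2, −3]]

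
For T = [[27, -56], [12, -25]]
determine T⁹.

[[137787, -275576], [59052, -118105]]

tr T = 2 and det T = -3, so the characteristic polynomial is λ² − (2)λ + (-3) with roots -1 and 3.
Eigenvectors give P = [[-2, -7], [-1, -3]] with P⁻¹ = [[3, -7], [-1, 2]], and T = P·diag(-1, 3)·P⁻¹.
Then T⁹ = P·diag(-1, 19683)·P⁻¹ = [[2, -137781], [1, -59049]] · [[3, -7], [-1, 2]] = [[137787, -275576], [59052, -118105]].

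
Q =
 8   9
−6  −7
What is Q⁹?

[[1538, 1539], [−1026, −1027]]

tr Q = 1 and det Q = −2, so the characteristic polynomial is λ² − (1)λ + (−2) with roots 2 and −1.
Eigenvectors give P = [[−3, −1], [2, 1]] with P⁻¹ = [[−1, −1], [2, 3]], and Q = P·diag(2, −1)·P⁻¹.
Then Q⁹ = P·diag(512, −1)·P⁻¹ = [[−1536, 1], [1024, −1]] · [[−1, −1], [2, 3]] = [[1538, 1539], [−1026, −1027]].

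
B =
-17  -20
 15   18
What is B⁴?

tr B = 1 and det B = -6, so the characteristic polynomial is λ² − (1)λ + (-6) with roots 3 and -2.
Eigenvectors give P = [[1, -4], [-1, 3]] with P⁻¹ = [[-3, -4], [-1, -1]], and B = P·diag(3, -2)·P⁻¹.
Then B⁴ = P·diag(81, 16)·P⁻¹ = [[81, -64], [-81, 48]] · [[-3, -4], [-1, -1]] = [[-179, -260], [195, 276]].

[[-179, -260], [195, 276]]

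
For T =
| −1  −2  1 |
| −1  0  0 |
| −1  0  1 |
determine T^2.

[[2, 2, 0], [1, 2, −1], [0, 2, 0]]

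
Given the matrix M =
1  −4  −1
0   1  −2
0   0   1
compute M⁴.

[[1, −16, 44], [0, 1, −8], [0, 0, 1]]

M = I + N where N = [[0, −4, −1], [0, 0, −2], [0, 0, 0]] is strictly upper-triangular, so N³ = 0.
(I + N)⁴ = I + 4·N + 6·N² = [[1, −16, 44], [0, 1, −8], [0, 0, 1]].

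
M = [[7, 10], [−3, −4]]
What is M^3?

[[43, 70], [−21, −34]]

tr M = 3 and det M = 2, so the characteristic polynomial is λ² − (3)λ + (2) with roots 1 and 2.
Eigenvectors give P = [[5, −2], [−3, 1]] with P⁻¹ = [[−1, −2], [−3, −5]], and M = P·diag(1, 2)·P⁻¹.
Then M^3 = P·diag(1, 8)·P⁻¹ = [[5, −16], [−3, 8]] · [[−1, −2], [−3, −5]] = [[43, 70], [−21, −34]].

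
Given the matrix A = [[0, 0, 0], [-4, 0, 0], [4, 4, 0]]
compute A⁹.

[[0, 0, 0], [0, 0, 0], [0, 0, 0]]

A is strictly triangular, hence nilpotent: A³ = 0, so A⁹ = 0.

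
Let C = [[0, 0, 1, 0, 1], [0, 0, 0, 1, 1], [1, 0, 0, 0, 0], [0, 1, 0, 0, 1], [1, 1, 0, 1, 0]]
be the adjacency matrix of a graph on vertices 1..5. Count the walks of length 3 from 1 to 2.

The number of length-3 walks from vertex 1 to vertex 2 is entry (1,2) of C^3, where C is the adjacency matrix.
C^2 = [[2, 1, 0, 1, 0], [1, 2, 0, 1, 1], [0, 0, 1, 0, 1], [1, 1, 0, 2, 1], [0, 1, 1, 1, 3]]
C^3 = [[0, 1, 2, 1, 4], [1, 2, 1, 3, 4], [2, 1, 0, 1, 0], [1, 3, 1, 2, 4], [4, 4, 0, 4, 2]]

1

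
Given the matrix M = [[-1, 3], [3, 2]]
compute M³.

[[-1, 36], [36, 35]]

M² = [[10, 3], [3, 13]]
M³ = [[-1, 36], [36, 35]]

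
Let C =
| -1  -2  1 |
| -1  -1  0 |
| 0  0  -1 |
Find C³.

[[-7, -10, 5], [-5, -7, 3], [0, 0, -1]]

C² = [[3, 4, -2], [2, 3, -1], [0, 0, 1]]
C³ = [[-7, -10, 5], [-5, -7, 3], [0, 0, -1]]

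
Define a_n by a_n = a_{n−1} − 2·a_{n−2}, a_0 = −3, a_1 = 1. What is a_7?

With companion matrix M = [[1, −2], [1, 0]], [a_n, a_{n−1}]ᵀ = M·[a_{n−1}, a_{n−2}]ᵀ, so [a_7, a_6]ᵀ = M⁶·[a_1, a_0]ᵀ.
M⁶ = [[7, −10], [5, 2]], giving [a_7, a_6]ᵀ = [[37], [−1]].

37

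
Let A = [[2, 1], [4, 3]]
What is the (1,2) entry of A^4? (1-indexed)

A^2 = [[8, 5], [20, 13]]
A^3 = [[36, 23], [92, 59]]
A^4 = [[164, 105], [420, 269]]

105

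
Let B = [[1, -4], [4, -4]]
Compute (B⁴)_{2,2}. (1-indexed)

-144

B² = [[-15, 12], [-12, 0]]
B³ = [[33, 12], [-12, 48]]
B⁴ = [[81, -180], [180, -144]]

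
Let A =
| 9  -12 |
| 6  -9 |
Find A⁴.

tr A = 0 and det A = -9, so the characteristic polynomial is λ² − (0)λ + (-9) with roots -3 and 3.
Eigenvectors give P = [[-1, -2], [-1, -1]] with P⁻¹ = [[1, -2], [-1, 1]], and A = P·diag(-3, 3)·P⁻¹.
Then A⁴ = P·diag(81, 81)·P⁻¹ = [[-81, -162], [-81, -81]] · [[1, -2], [-1, 1]] = [[81, 0], [0, 81]].

[[81, 0], [0, 81]]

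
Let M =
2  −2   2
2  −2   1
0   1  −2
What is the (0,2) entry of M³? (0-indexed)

6

M² = [[0, 2, −2], [0, 1, 0], [2, −4, 5]]
M³ = [[4, −6, 6], [2, −2, 1], [−4, 9, −10]]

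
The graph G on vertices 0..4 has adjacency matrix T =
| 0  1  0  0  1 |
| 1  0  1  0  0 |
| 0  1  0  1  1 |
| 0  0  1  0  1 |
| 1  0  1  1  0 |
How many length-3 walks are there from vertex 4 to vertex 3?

4

The number of length-3 walks from vertex 4 to vertex 3 is entry (4,3) of T^3, where T is the adjacency matrix.
T^2 = [[2, 0, 2, 1, 0], [0, 2, 0, 1, 2], [2, 0, 3, 1, 1], [1, 1, 1, 2, 1], [0, 2, 1, 1, 3]]
T^3 = [[0, 4, 1, 2, 5], [4, 0, 5, 2, 1], [1, 5, 2, 4, 6], [2, 2, 4, 2, 4], [5, 1, 6, 4, 2]]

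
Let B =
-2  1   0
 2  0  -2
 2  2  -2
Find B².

[[6, -2, -2], [-8, -2, 4], [-4, -2, 0]]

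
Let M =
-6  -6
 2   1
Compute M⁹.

[[-77196, -115026], [38342, 57001]]

tr M = -5 and det M = 6, so the characteristic polynomial is λ² − (-5)λ + (6) with roots -3 and -2.
Eigenvectors give P = [[-2, -3], [1, 2]] with P⁻¹ = [[-2, -3], [1, 2]], and M = P·diag(-3, -2)·P⁻¹.
Then M⁹ = P·diag(-19683, -512)·P⁻¹ = [[39366, 1536], [-19683, -1024]] · [[-2, -3], [1, 2]] = [[-77196, -115026], [38342, 57001]].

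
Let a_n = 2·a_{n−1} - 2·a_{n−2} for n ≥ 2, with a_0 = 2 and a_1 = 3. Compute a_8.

With companion matrix M = [[2, -2], [1, 0]], [a_n, a_{n−1}]ᵀ = M·[a_{n−1}, a_{n−2}]ᵀ, so [a_8, a_7]ᵀ = M⁷·[a_1, a_0]ᵀ.
M⁷ = [[0, 16], [-8, 16]], giving [a_8, a_7]ᵀ = [[32], [8]].

32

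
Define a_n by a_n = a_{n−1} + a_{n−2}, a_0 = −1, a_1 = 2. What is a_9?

With companion matrix Q = [[1, 1], [1, 0]], [a_n, a_{n−1}]ᵀ = Q·[a_{n−1}, a_{n−2}]ᵀ, so [a_9, a_8]ᵀ = Q^8·[a_1, a_0]ᵀ.
Q^8 = [[34, 21], [21, 13]], giving [a_9, a_8]ᵀ = [[47], [29]].

47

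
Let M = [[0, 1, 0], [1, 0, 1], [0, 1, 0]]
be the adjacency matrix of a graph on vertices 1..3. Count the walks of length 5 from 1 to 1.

The number of length-5 walks from vertex 1 to vertex 1 is entry (1,1) of M⁵, where M is the adjacency matrix.
M² = [[1, 0, 1], [0, 2, 0], [1, 0, 1]]
M³ = [[0, 2, 0], [2, 0, 2], [0, 2, 0]]
M⁴ = [[2, 0, 2], [0, 4, 0], [2, 0, 2]]
M⁵ = [[0, 4, 0], [4, 0, 4], [0, 4, 0]]

0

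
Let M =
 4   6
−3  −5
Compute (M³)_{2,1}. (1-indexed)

−9

tr M = −1 and det M = −2, so the characteristic polynomial is λ² − (−1)λ + (−2) with roots −2 and 1.
Eigenvectors give P = [[−1, −2], [1, 1]] with P⁻¹ = [[1, 2], [−1, −1]], and M = P·diag(−2, 1)·P⁻¹.
Then M³ = P·diag(−8, 1)·P⁻¹ = [[8, −2], [−8, 1]] · [[1, 2], [−1, −1]] = [[10, 18], [−9, −17]].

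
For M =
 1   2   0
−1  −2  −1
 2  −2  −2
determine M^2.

[[−1, −2, −2], [−1, 4, 4], [0, 12, 6]]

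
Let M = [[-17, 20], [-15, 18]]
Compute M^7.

tr M = 1 and det M = -6, so the characteristic polynomial is λ² − (1)λ + (-6) with roots -2 and 3.
Eigenvectors give P = [[4, 1], [3, 1]] with P⁻¹ = [[1, -1], [-3, 4]], and M = P·diag(-2, 3)·P⁻¹.
Then M^7 = P·diag(-128, 2187)·P⁻¹ = [[-512, 2187], [-384, 2187]] · [[1, -1], [-3, 4]] = [[-7073, 9260], [-6945, 9132]].

[[-7073, 9260], [-6945, 9132]]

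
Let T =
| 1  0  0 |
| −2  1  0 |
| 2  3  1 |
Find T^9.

T = I + N where N = [[0, 0, 0], [−2, 0, 0], [2, 3, 0]] is strictly lower-triangular, so N^3 = 0.
(I + N)^9 = I + 9·N + 36·N^2 = [[1, 0, 0], [−18, 1, 0], [−198, 27, 1]].

[[1, 0, 0], [−18, 1, 0], [−198, 27, 1]]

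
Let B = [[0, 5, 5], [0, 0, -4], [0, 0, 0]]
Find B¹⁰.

B is strictly triangular, hence nilpotent: B³ = 0, so B¹⁰ = 0.

[[0, 0, 0], [0, 0, 0], [0, 0, 0]]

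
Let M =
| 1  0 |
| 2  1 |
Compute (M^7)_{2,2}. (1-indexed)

1

M = I + N where N = [[0, 0], [2, 0]] is strictly lower-triangular, so N^2 = 0.
(I + N)^7 = I + 7·N = [[1, 0], [14, 1]].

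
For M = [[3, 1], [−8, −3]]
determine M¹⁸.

[[1, 0], [0, 1]]

M² = I (check: tr M = 0 and det M = −1), so M¹⁸ = I since 18 is even.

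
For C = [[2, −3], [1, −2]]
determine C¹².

C² = I (check: tr C = 0 and det C = −1), so C¹² = I since 12 is even.

[[1, 0], [0, 1]]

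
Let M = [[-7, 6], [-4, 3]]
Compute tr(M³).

-28

tr M = -4 and det M = 3, so the characteristic polynomial is λ² − (-4)λ + (3) with roots -3 and -1.
Eigenvectors give P = [[3, -1], [2, -1]] with P⁻¹ = [[1, -1], [2, -3]], and M = P·diag(-3, -1)·P⁻¹.
Then M³ = P·diag(-27, -1)·P⁻¹ = [[-81, 1], [-54, 1]] · [[1, -1], [2, -3]] = [[-79, 78], [-52, 51]].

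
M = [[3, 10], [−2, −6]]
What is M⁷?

tr M = −3 and det M = 2, so the characteristic polynomial is λ² − (−3)λ + (2) with roots −2 and −1.
Eigenvectors give P = [[−2, −5], [1, 2]] with P⁻¹ = [[2, 5], [−1, −2]], and M = P·diag(−2, −1)·P⁻¹.
Then M⁷ = P·diag(−128, −1)·P⁻¹ = [[256, 5], [−128, −2]] · [[2, 5], [−1, −2]] = [[507, 1270], [−254, −636]].

[[507, 1270], [−254, −636]]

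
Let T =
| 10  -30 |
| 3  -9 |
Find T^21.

[[10, -30], [3, -9]]

T² = T (a projection; rank 1, trace 1), so T^21 = T.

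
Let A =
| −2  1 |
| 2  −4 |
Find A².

[[6, −6], [−12, 18]]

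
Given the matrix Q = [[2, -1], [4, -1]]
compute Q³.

Q² = [[0, -1], [4, -3]]
Q³ = [[-4, 1], [-4, -1]]

[[-4, 1], [-4, -1]]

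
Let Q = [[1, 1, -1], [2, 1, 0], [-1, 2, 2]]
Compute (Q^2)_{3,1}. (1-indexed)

1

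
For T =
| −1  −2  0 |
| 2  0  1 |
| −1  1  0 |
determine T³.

T² = [[−3, 2, −2], [−3, −3, 0], [3, 2, 1]]
T³ = [[9, 4, 2], [−3, 6, −3], [0, −5, 2]]

[[9, 4, 2], [−3, 6, −3], [0, −5, 2]]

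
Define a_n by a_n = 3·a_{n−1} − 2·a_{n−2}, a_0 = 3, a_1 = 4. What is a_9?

With companion matrix B = [[3, −2], [1, 0]], [a_n, a_{n−1}]ᵀ = B·[a_{n−1}, a_{n−2}]ᵀ, so [a_9, a_8]ᵀ = B^8·[a_1, a_0]ᵀ.
B^8 = [[511, −510], [255, −254]], giving [a_9, a_8]ᵀ = [[514], [258]].

514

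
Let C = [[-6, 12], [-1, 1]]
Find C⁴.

[[276, -780], [65, -179]]

tr C = -5 and det C = 6, so the characteristic polynomial is λ² − (-5)λ + (6) with roots -2 and -3.
Eigenvectors give P = [[3, 4], [1, 1]] with P⁻¹ = [[-1, 4], [1, -3]], and C = P·diag(-2, -3)·P⁻¹.
Then C⁴ = P·diag(16, 81)·P⁻¹ = [[48, 324], [16, 81]] · [[-1, 4], [1, -3]] = [[276, -780], [65, -179]].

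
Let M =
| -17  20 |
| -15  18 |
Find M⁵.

tr M = 1 and det M = -6, so the characteristic polynomial is λ² − (1)λ + (-6) with roots 3 and -2.
Eigenvectors give P = [[1, -4], [1, -3]] with P⁻¹ = [[-3, 4], [-1, 1]], and M = P·diag(3, -2)·P⁻¹.
Then M⁵ = P·diag(243, -32)·P⁻¹ = [[243, 128], [243, 96]] · [[-3, 4], [-1, 1]] = [[-857, 1100], [-825, 1068]].

[[-857, 1100], [-825, 1068]]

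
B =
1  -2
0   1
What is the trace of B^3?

2

B = I + N where N = [[0, -2], [0, 0]] is strictly upper-triangular, so N^2 = 0.
(I + N)^3 = I + 3·N = [[1, -6], [0, 1]].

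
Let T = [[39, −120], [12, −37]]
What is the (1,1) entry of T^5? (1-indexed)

2439

tr T = 2 and det T = −3, so the characteristic polynomial is λ² − (2)λ + (−3) with roots −1 and 3.
Eigenvectors give P = [[3, 10], [1, 3]] with P⁻¹ = [[−3, 10], [1, −3]], and T = P·diag(−1, 3)·P⁻¹.
Then T^5 = P·diag(−1, 243)·P⁻¹ = [[−3, 2430], [−1, 729]] · [[−3, 10], [1, −3]] = [[2439, −7320], [732, −2197]].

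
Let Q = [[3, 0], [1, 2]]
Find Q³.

[[27, 0], [19, 8]]

tr Q = 5 and det Q = 6, so the characteristic polynomial is λ² − (5)λ + (6) with roots 2 and 3.
Eigenvectors give P = [[0, 1], [−1, 1]] with P⁻¹ = [[1, −1], [1, 0]], and Q = P·diag(2, 3)·P⁻¹.
Then Q³ = P·diag(8, 27)·P⁻¹ = [[0, 27], [−8, 27]] · [[1, −1], [1, 0]] = [[27, 0], [19, 8]].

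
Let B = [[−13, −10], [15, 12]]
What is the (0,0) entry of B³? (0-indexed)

−97

tr B = −1 and det B = −6, so the characteristic polynomial is λ² − (−1)λ + (−6) with roots 2 and −3.
Eigenvectors give P = [[2, 1], [−3, −1]] with P⁻¹ = [[−1, −1], [3, 2]], and B = P·diag(2, −3)·P⁻¹.
Then B³ = P·diag(8, −27)·P⁻¹ = [[16, −27], [−24, 27]] · [[−1, −1], [3, 2]] = [[−97, −70], [105, 78]].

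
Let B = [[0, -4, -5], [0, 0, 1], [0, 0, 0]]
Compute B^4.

[[0, 0, 0], [0, 0, 0], [0, 0, 0]]

B is strictly triangular, hence nilpotent: B^3 = 0, so B^4 = 0.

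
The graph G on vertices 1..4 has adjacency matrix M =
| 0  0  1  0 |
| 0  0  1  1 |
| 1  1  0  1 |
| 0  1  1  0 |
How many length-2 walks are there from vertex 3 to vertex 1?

The number of length-2 walks from vertex 3 to vertex 1 is entry (3,1) of M², where M is the adjacency matrix.
M² = [[1, 1, 0, 1], [1, 2, 1, 1], [0, 1, 3, 1], [1, 1, 1, 2]]

0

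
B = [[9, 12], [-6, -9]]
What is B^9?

tr B = 0 and det B = -9, so the characteristic polynomial is λ² − (0)λ + (-9) with roots -3 and 3.
Eigenvectors give P = [[-1, 2], [1, -1]] with P⁻¹ = [[1, 2], [1, 1]], and B = P·diag(-3, 3)·P⁻¹.
Then B^9 = P·diag(-19683, 19683)·P⁻¹ = [[19683, 39366], [-19683, -19683]] · [[1, 2], [1, 1]] = [[59049, 78732], [-39366, -59049]].

[[59049, 78732], [-39366, -59049]]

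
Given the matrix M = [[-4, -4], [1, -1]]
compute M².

[[12, 20], [-5, -3]]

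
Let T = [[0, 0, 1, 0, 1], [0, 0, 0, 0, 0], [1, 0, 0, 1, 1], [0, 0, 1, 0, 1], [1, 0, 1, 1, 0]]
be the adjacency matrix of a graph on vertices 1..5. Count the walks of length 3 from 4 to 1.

The number of length-3 walks from vertex 4 to vertex 1 is entry (4,1) of T³, where T is the adjacency matrix.
T² = [[2, 0, 1, 2, 1], [0, 0, 0, 0, 0], [1, 0, 3, 1, 2], [2, 0, 1, 2, 1], [1, 0, 2, 1, 3]]
T³ = [[2, 0, 5, 2, 5], [0, 0, 0, 0, 0], [5, 0, 4, 5, 5], [2, 0, 5, 2, 5], [5, 0, 5, 5, 4]]

2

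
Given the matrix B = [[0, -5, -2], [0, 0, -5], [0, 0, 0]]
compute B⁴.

[[0, 0, 0], [0, 0, 0], [0, 0, 0]]

B is strictly triangular, hence nilpotent: B³ = 0, so B⁴ = 0.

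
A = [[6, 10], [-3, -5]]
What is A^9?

[[6, 10], [-3, -5]]

A² = A (a projection; rank 1, trace 1), so A^9 = A.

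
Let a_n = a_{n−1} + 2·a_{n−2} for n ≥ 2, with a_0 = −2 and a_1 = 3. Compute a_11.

With companion matrix M = [[1, 2], [1, 0]], [a_n, a_{n−1}]ᵀ = M·[a_{n−1}, a_{n−2}]ᵀ, so [a_11, a_10]ᵀ = M¹⁰·[a_1, a_0]ᵀ.
M¹⁰ = [[683, 682], [341, 342]], giving [a_11, a_10]ᵀ = [[685], [339]].

685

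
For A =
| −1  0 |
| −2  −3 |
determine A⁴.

[[1, 0], [80, 81]]

tr A = −4 and det A = 3, so the characteristic polynomial is λ² − (−4)λ + (3) with roots −3 and −1.
Eigenvectors give P = [[0, −1], [1, 1]] with P⁻¹ = [[1, 1], [−1, 0]], and A = P·diag(−3, −1)·P⁻¹.
Then A⁴ = P·diag(81, 1)·P⁻¹ = [[0, −1], [81, 1]] · [[1, 1], [−1, 0]] = [[1, 0], [80, 81]].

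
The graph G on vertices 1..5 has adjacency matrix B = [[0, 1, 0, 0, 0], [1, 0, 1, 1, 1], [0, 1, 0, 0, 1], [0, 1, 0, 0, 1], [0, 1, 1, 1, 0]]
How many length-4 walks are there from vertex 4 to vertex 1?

The number of length-4 walks from vertex 4 to vertex 1 is entry (4,1) of B^4, where B is the adjacency matrix.
B^2 = [[1, 0, 1, 1, 1], [0, 4, 1, 1, 2], [1, 1, 2, 2, 1], [1, 1, 2, 2, 1], [1, 2, 1, 1, 3]]
B^3 = [[0, 4, 1, 1, 2], [4, 4, 6, 6, 6], [1, 6, 2, 2, 5], [1, 6, 2, 2, 5], [2, 6, 5, 5, 4]]
B^4 = [[4, 4, 6, 6, 6], [4, 22, 10, 10, 16], [6, 10, 11, 11, 10], [6, 10, 11, 11, 10], [6, 16, 10, 10, 16]]

6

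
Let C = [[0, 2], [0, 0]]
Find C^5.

C is strictly triangular, hence nilpotent: C^2 = 0, so C^5 = 0.

[[0, 0], [0, 0]]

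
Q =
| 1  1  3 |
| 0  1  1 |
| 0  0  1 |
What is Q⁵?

[[1, 5, 25], [0, 1, 5], [0, 0, 1]]

Q = I + N where N = [[0, 1, 3], [0, 0, 1], [0, 0, 0]] is strictly upper-triangular, so N³ = 0.
(I + N)⁵ = I + 5·N + 10·N² = [[1, 5, 25], [0, 1, 5], [0, 0, 1]].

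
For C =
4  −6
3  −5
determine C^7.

tr C = −1 and det C = −2, so the characteristic polynomial is λ² − (−1)λ + (−2) with roots −2 and 1.
Eigenvectors give P = [[1, −2], [1, −1]] with P⁻¹ = [[−1, 2], [−1, 1]], and C = P·diag(−2, 1)·P⁻¹.
Then C^7 = P·diag(−128, 1)·P⁻¹ = [[−128, −2], [−128, −1]] · [[−1, 2], [−1, 1]] = [[130, −258], [129, −257]].

[[130, −258], [129, −257]]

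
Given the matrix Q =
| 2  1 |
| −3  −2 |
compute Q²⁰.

[[1, 0], [0, 1]]

Q² = I (check: tr Q = 0 and det Q = −1), so Q²⁰ = I since 20 is even.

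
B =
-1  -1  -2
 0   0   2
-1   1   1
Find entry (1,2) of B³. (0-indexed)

B² = [[3, -1, -2], [-2, 2, 2], [0, 2, 5]]
B³ = [[-1, -5, -10], [0, 4, 10], [-5, 5, 9]]

10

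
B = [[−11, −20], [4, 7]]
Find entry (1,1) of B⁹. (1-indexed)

−98411

tr B = −4 and det B = 3, so the characteristic polynomial is λ² − (−4)λ + (3) with roots −3 and −1.
Eigenvectors give P = [[−5, 2], [2, −1]] with P⁻¹ = [[−1, −2], [−2, −5]], and B = P·diag(−3, −1)·P⁻¹.
Then B⁹ = P·diag(−19683, −1)·P⁻¹ = [[98415, −2], [−39366, 1]] · [[−1, −2], [−2, −5]] = [[−98411, −196820], [39364, 78727]].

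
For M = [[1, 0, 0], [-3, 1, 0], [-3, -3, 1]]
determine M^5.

[[1, 0, 0], [-15, 1, 0], [75, -15, 1]]

M = I + N where N = [[0, 0, 0], [-3, 0, 0], [-3, -3, 0]] is strictly lower-triangular, so N^3 = 0.
(I + N)^5 = I + 5·N + 10·N^2 = [[1, 0, 0], [-15, 1, 0], [75, -15, 1]].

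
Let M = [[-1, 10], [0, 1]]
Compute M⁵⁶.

M² = I (check: tr M = 0 and det M = -1), so M⁵⁶ = I since 56 is even.

[[1, 0], [0, 1]]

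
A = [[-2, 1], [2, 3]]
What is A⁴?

A² = [[6, 1], [2, 11]]
A³ = [[-10, 9], [18, 35]]
A⁴ = [[38, 17], [34, 123]]

[[38, 17], [34, 123]]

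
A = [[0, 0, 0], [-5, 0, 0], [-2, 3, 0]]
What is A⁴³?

A is strictly triangular, hence nilpotent: A³ = 0, so A⁴³ = 0.

[[0, 0, 0], [0, 0, 0], [0, 0, 0]]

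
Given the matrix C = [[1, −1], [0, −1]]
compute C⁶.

[[1, 0], [0, 1]]

C² = I (check: tr C = 0 and det C = −1), so C⁶ = I since 6 is even.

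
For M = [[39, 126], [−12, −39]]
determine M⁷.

tr M = 0 and det M = −9, so the characteristic polynomial is λ² − (0)λ + (−9) with roots 3 and −3.
Eigenvectors give P = [[7, 3], [−2, −1]] with P⁻¹ = [[1, 3], [−2, −7]], and M = P·diag(3, −3)·P⁻¹.
Then M⁷ = P·diag(2187, −2187)·P⁻¹ = [[15309, −6561], [−4374, 2187]] · [[1, 3], [−2, −7]] = [[28431, 91854], [−8748, −28431]].

[[28431, 91854], [−8748, −28431]]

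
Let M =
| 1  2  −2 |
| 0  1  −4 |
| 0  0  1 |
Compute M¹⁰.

M = I + N where N = [[0, 2, −2], [0, 0, −4], [0, 0, 0]] is strictly upper-triangular, so N³ = 0.
(I + N)¹⁰ = I + 10·N + 45·N² = [[1, 20, −380], [0, 1, −40], [0, 0, 1]].

[[1, 20, −380], [0, 1, −40], [0, 0, 1]]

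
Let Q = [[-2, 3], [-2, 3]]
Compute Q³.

[[-2, 3], [-2, 3]]

Q² = Q (a projection; rank 1, trace 1), so Q³ = Q.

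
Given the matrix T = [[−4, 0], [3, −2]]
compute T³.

[[−64, 0], [84, −8]]

T² = [[16, 0], [−18, 4]]
T³ = [[−64, 0], [84, −8]]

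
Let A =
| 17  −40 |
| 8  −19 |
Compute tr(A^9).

tr A = −2 and det A = −3, so the characteristic polynomial is λ² − (−2)λ + (−3) with roots −3 and 1.
Eigenvectors give P = [[−2, −5], [−1, −2]] with P⁻¹ = [[2, −5], [−1, 2]], and A = P·diag(−3, 1)·P⁻¹.
Then A^9 = P·diag(−19683, 1)·P⁻¹ = [[39366, −5], [19683, −2]] · [[2, −5], [−1, 2]] = [[78737, −196840], [39368, −98419]].

−19682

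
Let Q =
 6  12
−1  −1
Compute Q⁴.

tr Q = 5 and det Q = 6, so the characteristic polynomial is λ² − (5)λ + (6) with roots 2 and 3.
Eigenvectors give P = [[−3, 4], [1, −1]] with P⁻¹ = [[1, 4], [1, 3]], and Q = P·diag(2, 3)·P⁻¹.
Then Q⁴ = P·diag(16, 81)·P⁻¹ = [[−48, 324], [16, −81]] · [[1, 4], [1, 3]] = [[276, 780], [−65, −179]].

[[276, 780], [−65, −179]]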